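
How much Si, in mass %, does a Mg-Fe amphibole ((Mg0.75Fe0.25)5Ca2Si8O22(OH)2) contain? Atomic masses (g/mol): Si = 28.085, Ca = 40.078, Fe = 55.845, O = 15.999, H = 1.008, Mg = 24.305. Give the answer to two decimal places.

Formula mass = 3.75×24.305 + 1.25×55.845 + 2×40.078 + 8×28.085 + 24×15.999 + 2×1.008 = 851.778 g/mol, of which 224.680 g is Si.
So Si makes up 224.680/851.778 = 0.2638 of the mass, i.e. 26.38%.

26.38 mass %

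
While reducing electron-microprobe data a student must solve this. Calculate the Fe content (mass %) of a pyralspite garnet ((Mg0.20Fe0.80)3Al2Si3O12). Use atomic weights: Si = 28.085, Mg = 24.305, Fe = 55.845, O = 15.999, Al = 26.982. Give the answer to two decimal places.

27.99 mass %

Molar mass of (Mg0.20Fe0.80)3Al2Si3O12: 0.60×24.305 + 2.40×55.845 + 2×26.982 + 3×28.085 + 12×15.999 = 478.818 g/mol.
Mass of Fe per formula unit: 2.40 × 55.845 = 134.028 g.
Weight fraction Fe = 134.028 / 478.818 = 0.2799.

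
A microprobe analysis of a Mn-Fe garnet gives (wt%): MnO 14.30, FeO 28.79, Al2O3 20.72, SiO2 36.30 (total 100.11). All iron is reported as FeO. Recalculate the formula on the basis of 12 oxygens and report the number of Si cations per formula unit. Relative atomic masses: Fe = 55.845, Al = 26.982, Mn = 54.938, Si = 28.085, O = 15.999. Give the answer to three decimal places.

2.995 Si apfu

MnO: 14.30/70.937 = 0.20159 mol → 0.20159 mol Mn, 0.20159 mol O.
FeO: 28.79/71.844 = 0.40073 mol → 0.40073 mol Fe, 0.40073 mol O.
Al2O3: 20.72/101.961 = 0.20321 mol → 0.40642 mol Al, 0.60963 mol O.
SiO2: 36.30/60.083 = 0.60416 mol → 0.60416 mol Si, 1.20832 mol O.
Total oxygen = 2.42027 mol. Normalization factor = 12/2.42027 = 4.95812.
Si per 12 O = 0.60416 × 4.95812 = 2.995.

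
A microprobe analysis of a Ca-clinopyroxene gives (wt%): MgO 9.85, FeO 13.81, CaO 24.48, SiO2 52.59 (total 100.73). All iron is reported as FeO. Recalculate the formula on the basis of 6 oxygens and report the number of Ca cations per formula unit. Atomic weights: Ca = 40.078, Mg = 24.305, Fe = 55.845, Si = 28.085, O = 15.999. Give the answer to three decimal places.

MgO: 9.85/40.304 = 0.24439 mol → 0.24439 mol Mg, 0.24439 mol O.
FeO: 13.81/71.844 = 0.19222 mol → 0.19222 mol Fe, 0.19222 mol O.
CaO: 24.48/56.077 = 0.43654 mol → 0.43654 mol Ca, 0.43654 mol O.
SiO2: 52.59/60.083 = 0.87529 mol → 0.87529 mol Si, 1.75058 mol O.
Total oxygen = 2.62373 mol. Normalization factor = 6/2.62373 = 2.28682.
Ca per 6 O = 0.43654 × 2.28682 = 0.998.

0.998 Ca apfu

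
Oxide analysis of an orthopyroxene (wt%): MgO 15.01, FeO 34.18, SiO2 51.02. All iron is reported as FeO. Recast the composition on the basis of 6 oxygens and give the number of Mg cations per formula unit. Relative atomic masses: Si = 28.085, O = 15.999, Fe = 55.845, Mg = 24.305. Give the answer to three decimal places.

MgO (M=40.304): mol = 0.37242; Mg = 0.37242, O = 0.37242.
FeO (M=71.844): mol = 0.47575; Fe = 0.47575, O = 0.47575.
SiO2 (M=60.083): mol = 0.84916; Si = 0.84916, O = 1.69832.
ΣO = 2.54649; factor = 6/ΣO = 2.35618.
Mg apfu = 0.37242 × 2.35618 = 0.877.

0.877 Mg apfu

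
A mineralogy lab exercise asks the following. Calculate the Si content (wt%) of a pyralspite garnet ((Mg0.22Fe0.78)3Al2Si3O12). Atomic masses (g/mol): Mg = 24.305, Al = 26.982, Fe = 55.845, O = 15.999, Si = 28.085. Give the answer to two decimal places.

M((Mg0.22Fe0.78)3Al2Si3O12) = 476.926 g/mol.
Si contributes 3 × 28.085 = 84.255 g per mole.
84.255/476.926 = 0.1767 → 17.67%.

17.67 wt%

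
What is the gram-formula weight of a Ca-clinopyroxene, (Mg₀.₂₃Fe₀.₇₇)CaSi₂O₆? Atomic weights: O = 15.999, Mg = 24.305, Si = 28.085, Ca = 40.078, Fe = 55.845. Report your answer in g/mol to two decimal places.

The formula mass is the sum 0.23·24.305 + 0.77·55.845 + 1·40.078 + 2·28.085 + 6·15.999.

240.83 g/mol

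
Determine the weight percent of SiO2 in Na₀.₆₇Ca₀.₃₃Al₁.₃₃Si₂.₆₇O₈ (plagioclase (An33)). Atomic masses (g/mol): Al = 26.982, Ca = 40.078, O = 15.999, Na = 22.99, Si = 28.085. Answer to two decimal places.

59.97 wt%

Molar mass of Na₀.₆₇Ca₀.₃₃Al₁.₃₃Si₂.₆₇O₈ = 0.67·22.99 + 0.33·40.078 + 1.33·26.982 + 2.67·28.085 + 8·15.999 = 267.494 g/mol.
Each formula unit contains 2.67 Si, equivalent to 2.67/1 = 2.6700 mol SiO2.
M(SiO2) = 1×28.085 + 2×15.999 = 60.083 g/mol.
Mass of SiO2 per formula unit = 2.6700 × 60.083 = 160.422 g.
SiO2 wt% = 160.422 / 267.494 × 100 = 59.97%.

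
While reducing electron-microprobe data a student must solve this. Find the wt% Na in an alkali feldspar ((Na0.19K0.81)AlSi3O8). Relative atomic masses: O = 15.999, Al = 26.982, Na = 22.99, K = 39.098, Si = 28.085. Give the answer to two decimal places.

1.59 mass %

Formula mass = 0.19*22.99 + 0.81*39.098 + 1*26.982 + 3*28.085 + 8*15.999 = 275.266 g/mol, of which 4.368 g is Na.
So Na makes up 4.368/275.266 = 0.0159 of the mass, i.e. 1.59%.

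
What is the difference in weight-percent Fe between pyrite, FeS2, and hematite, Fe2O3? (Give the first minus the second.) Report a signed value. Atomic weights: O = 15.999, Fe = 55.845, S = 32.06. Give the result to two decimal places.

-23.39 percentage points

Fe in FeS2: molar mass 119.965 g/mol; 1×55.845 = 55.845 g → 46.55 wt%.
Fe in Fe2O3: molar mass 159.687 g/mol; 2×55.845 = 111.690 g → 69.94 wt%.
Difference = 46.55 − 69.94 = -23.39 percentage points.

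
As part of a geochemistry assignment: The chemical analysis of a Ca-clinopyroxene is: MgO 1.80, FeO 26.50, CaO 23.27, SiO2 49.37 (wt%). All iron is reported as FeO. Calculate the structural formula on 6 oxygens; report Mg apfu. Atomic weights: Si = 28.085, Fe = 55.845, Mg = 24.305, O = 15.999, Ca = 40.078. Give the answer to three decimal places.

0.108 Mg apfu

MgO (M=40.304): mol = 0.04466; Mg = 0.04466, O = 0.04466.
FeO (M=71.844): mol = 0.36885; Fe = 0.36885, O = 0.36885.
CaO (M=56.077): mol = 0.41497; Ca = 0.41497, O = 0.41497.
SiO2 (M=60.083): mol = 0.82170; Si = 0.82170, O = 1.64340.
ΣO = 2.47188; factor = 6/ΣO = 2.42730.
Mg apfu = 0.04466 × 2.42730 = 0.108.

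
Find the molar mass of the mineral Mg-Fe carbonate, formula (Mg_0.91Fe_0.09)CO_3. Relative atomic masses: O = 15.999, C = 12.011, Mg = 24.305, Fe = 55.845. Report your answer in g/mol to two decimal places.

87.15 g/mol

The formula mass is the sum 0.91(24.305) + 0.09(55.845) + 1(12.011) + 3(15.999).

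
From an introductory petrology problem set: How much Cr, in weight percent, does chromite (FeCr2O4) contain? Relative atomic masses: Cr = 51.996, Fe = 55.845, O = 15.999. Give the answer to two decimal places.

Formula mass = 1·55.845 + 2·51.996 + 4·15.999 = 223.833 g/mol, of which 103.992 g is Cr.
So Cr makes up 103.992/223.833 = 0.4646 of the mass, i.e. 46.46%.

46.46 weight percent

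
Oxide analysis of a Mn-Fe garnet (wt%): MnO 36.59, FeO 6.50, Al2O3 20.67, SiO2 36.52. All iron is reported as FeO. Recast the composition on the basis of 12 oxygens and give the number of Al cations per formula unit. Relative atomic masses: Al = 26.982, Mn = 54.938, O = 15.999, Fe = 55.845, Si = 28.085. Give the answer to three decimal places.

MnO: 36.59/70.937 = 0.51581 mol → 0.51581 mol Mn, 0.51581 mol O.
FeO: 6.50/71.844 = 0.09047 mol → 0.09047 mol Fe, 0.09047 mol O.
Al2O3: 20.67/101.961 = 0.20272 mol → 0.40544 mol Al, 0.60816 mol O.
SiO2: 36.52/60.083 = 0.60783 mol → 0.60783 mol Si, 1.21566 mol O.
Total oxygen = 2.43010 mol. Normalization factor = 12/2.43010 = 4.93807.
Al per 12 O = 0.40544 × 4.93807 = 2.002.

2.002 Al apfu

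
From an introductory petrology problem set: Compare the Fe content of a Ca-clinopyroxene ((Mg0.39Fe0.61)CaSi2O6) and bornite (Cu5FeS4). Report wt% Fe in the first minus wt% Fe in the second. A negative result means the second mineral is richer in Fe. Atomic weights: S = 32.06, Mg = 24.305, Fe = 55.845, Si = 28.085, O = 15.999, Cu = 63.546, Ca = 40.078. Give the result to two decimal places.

M((Mg0.39Fe0.61)CaSi2O6) = 235.786 g/mol, so wt% Fe = 34.065/235.786 × 100 = 14.45%.
M(Cu5FeS4) = 501.815 g/mol, so wt% Fe = 55.845/501.815 × 100 = 11.13%.
14.45 − 11.13 = 3.32 pp.

3.32 percentage points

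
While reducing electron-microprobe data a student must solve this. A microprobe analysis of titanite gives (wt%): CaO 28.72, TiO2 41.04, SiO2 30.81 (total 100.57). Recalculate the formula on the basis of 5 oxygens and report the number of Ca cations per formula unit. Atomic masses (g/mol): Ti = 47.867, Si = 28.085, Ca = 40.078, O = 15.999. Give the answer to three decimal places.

0.998 Ca apfu

CaO: 28.72/56.077 = 0.51215 mol → 0.51215 mol Ca, 0.51215 mol O.
TiO2: 41.04/79.865 = 0.51387 mol → 0.51387 mol Ti, 1.02774 mol O.
SiO2: 30.81/60.083 = 0.51279 mol → 0.51279 mol Si, 1.02558 mol O.
Total oxygen = 2.56547 mol. Normalization factor = 5/2.56547 = 1.94896.
Ca per 5 O = 0.51215 × 1.94896 = 0.998.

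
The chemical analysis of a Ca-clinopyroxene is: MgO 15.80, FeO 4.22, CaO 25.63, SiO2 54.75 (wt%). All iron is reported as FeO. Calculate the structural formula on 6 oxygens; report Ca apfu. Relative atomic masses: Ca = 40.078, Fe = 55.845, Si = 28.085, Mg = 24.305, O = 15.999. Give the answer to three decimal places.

MgO (M=40.304): mol = 0.39202; Mg = 0.39202, O = 0.39202.
FeO (M=71.844): mol = 0.05874; Fe = 0.05874, O = 0.05874.
CaO (M=56.077): mol = 0.45705; Ca = 0.45705, O = 0.45705.
SiO2 (M=60.083): mol = 0.91124; Si = 0.91124, O = 1.82248.
ΣO = 2.73029; factor = 6/ΣO = 2.19757.
Ca apfu = 0.45705 × 2.19757 = 1.004.

1.004 Ca apfu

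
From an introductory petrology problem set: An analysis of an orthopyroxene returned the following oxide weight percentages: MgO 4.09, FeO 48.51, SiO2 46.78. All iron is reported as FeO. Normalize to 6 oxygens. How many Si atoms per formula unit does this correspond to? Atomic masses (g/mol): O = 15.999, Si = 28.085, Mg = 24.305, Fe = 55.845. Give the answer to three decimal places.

MgO: 4.09/40.304 = 0.10148 mol → 0.10148 mol Mg, 0.10148 mol O.
FeO: 48.51/71.844 = 0.67521 mol → 0.67521 mol Fe, 0.67521 mol O.
SiO2: 46.78/60.083 = 0.77859 mol → 0.77859 mol Si, 1.55718 mol O.
Total oxygen = 2.33387 mol. Normalization factor = 6/2.33387 = 2.57084.
Si per 6 O = 0.77859 × 2.57084 = 2.002.

2.002 Si apfu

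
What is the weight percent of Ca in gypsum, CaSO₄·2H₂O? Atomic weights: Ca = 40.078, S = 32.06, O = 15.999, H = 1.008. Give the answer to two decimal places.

Molar mass of CaSO₄·2H₂O: 1·40.078 + 1·32.06 + 6·15.999 + 4·1.008 = 172.164 g/mol.
Mass of Ca per formula unit: 1 × 40.078 = 40.078 g.
Weight fraction Ca = 40.078 / 172.164 = 0.2328.

23.28 wt%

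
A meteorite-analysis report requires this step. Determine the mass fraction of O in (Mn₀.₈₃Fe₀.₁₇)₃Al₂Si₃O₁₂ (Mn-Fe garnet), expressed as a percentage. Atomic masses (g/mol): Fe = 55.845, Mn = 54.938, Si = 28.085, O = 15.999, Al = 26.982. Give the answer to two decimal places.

38.75 mass %

Molar mass of (Mn₀.₈₃Fe₀.₁₇)₃Al₂Si₃O₁₂: 2.49×54.938 + 0.51×55.845 + 2×26.982 + 3×28.085 + 12×15.999 = 495.484 g/mol.
Mass of O per formula unit: 12 × 15.999 = 191.988 g.
Weight fraction O = 191.988 / 495.484 = 0.3875.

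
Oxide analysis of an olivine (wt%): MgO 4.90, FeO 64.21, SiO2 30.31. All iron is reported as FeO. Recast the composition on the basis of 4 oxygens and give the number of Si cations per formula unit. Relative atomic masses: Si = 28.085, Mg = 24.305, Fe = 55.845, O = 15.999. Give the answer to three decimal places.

MgO (M=40.304): mol = 0.12158; Mg = 0.12158, O = 0.12158.
FeO (M=71.844): mol = 0.89374; Fe = 0.89374, O = 0.89374.
SiO2 (M=60.083): mol = 0.50447; Si = 0.50447, O = 1.00894.
ΣO = 2.02426; factor = 4/ΣO = 1.97603.
Si apfu = 0.50447 × 1.97603 = 0.997.

0.997 Si apfu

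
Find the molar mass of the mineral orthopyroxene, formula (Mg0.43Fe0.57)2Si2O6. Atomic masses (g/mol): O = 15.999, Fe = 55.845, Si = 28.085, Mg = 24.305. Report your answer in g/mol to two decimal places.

The formula mass is the sum 0.86(24.305) + 1.14(55.845) + 2(28.085) + 6(15.999).

236.73 g/mol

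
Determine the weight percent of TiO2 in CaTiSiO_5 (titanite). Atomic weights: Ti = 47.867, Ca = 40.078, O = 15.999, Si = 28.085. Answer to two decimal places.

40.74 wt%

Molar mass of CaTiSiO_5 = 1*40.078 + 1*47.867 + 1*28.085 + 5*15.999 = 196.025 g/mol.
Each formula unit contains 1 Ti, equivalent to 1/1 = 1.0000 mol TiO2.
M(TiO2) = 1×47.867 + 2×15.999 = 79.865 g/mol.
Mass of TiO2 per formula unit = 1.0000 × 79.865 = 79.865 g.
TiO2 wt% = 79.865 / 196.025 × 100 = 40.74%.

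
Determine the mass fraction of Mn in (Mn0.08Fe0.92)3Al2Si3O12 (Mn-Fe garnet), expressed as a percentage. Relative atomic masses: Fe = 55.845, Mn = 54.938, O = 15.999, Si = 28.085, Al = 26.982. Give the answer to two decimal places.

2.65 mass %

M((Mn0.08Fe0.92)3Al2Si3O12) = 497.524 g/mol.
Mn contributes 0.24 × 54.938 = 13.185 g per mole.
13.185/497.524 = 0.0265 → 2.65%.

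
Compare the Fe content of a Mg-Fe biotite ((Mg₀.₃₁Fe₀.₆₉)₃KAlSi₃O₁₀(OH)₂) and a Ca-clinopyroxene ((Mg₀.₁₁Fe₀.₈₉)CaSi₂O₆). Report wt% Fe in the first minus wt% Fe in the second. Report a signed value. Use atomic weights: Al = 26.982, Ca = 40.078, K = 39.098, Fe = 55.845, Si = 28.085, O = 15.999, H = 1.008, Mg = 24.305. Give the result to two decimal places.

Fe in (Mg₀.₃₁Fe₀.₆₉)₃KAlSi₃O₁₀(OH)₂: molar mass 482.542 g/mol; 2.07×55.845 = 115.599 g → 23.96 wt%.
Fe in (Mg₀.₁₁Fe₀.₈₉)CaSi₂O₆: molar mass 244.618 g/mol; 0.89×55.845 = 49.702 g → 20.32 wt%.
Difference = 23.96 − 20.32 = 3.64 percentage points.

3.64 percentage points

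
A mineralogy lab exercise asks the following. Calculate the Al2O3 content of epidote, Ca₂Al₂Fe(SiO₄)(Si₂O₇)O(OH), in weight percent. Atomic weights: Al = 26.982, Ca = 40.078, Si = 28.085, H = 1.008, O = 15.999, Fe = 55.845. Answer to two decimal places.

21.10 wt%

M(Ca₂Al₂Fe(SiO₄)(Si₂O₇)O(OH)) = 483.215 g/mol; M(Al2O3) = 101.961 g/mol.
Moles Al2O3 per formula unit = 2 Al ÷ 2 = 1.0000.
Al2O3 fraction = (1.0000 × 101.961) / 483.215 = 101.961/483.215 = 0.2110.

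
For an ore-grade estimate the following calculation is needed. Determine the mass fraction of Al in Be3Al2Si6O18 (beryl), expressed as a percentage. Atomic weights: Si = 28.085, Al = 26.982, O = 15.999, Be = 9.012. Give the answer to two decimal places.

10.04 mass %

Molar mass of Be3Al2Si6O18: 3*9.012 + 2*26.982 + 6*28.085 + 18*15.999 = 537.492 g/mol.
Mass of Al per formula unit: 2 × 26.982 = 53.964 g.
Weight fraction Al = 53.964 / 537.492 = 0.1004.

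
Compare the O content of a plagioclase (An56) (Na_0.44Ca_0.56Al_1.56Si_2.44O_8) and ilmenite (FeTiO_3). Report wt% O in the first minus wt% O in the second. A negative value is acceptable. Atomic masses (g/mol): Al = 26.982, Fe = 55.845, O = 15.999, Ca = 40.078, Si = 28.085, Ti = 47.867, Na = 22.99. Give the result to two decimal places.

15.56 percentage points

M(Na_0.44Ca_0.56Al_1.56Si_2.44O_8) = 271.171 g/mol, so wt% O = 127.992/271.171 × 100 = 47.20%.
M(FeTiO_3) = 151.709 g/mol, so wt% O = 47.997/151.709 × 100 = 31.64%.
47.20 − 31.64 = 15.56 pp.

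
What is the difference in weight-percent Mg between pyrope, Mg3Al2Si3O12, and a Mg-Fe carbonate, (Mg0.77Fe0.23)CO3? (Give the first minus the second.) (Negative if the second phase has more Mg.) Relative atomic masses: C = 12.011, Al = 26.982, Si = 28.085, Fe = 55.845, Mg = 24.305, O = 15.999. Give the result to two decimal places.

-2.35 percentage points

M(Mg3Al2Si3O12) = 403.122 g/mol, so wt% Mg = 72.915/403.122 × 100 = 18.09%.
M((Mg0.77Fe0.23)CO3) = 91.567 g/mol, so wt% Mg = 18.715/91.567 × 100 = 20.44%.
18.09 − 20.44 = -2.35 pp.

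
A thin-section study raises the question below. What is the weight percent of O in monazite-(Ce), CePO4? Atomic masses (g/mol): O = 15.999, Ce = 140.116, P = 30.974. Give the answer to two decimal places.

Formula mass = 1·140.116 + 1·30.974 + 4·15.999 = 235.086 g/mol, of which 63.996 g is O.
So O makes up 63.996/235.086 = 0.2722 of the mass, i.e. 27.22%.

27.22 weight percent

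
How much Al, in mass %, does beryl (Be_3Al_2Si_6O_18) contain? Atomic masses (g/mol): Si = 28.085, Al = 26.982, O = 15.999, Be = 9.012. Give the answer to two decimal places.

10.04 mass %

M(Be_3Al_2Si_6O_18) = 537.492 g/mol.
Al contributes 2 × 26.982 = 53.964 g per mole.
53.964/537.492 = 0.1004 → 10.04%.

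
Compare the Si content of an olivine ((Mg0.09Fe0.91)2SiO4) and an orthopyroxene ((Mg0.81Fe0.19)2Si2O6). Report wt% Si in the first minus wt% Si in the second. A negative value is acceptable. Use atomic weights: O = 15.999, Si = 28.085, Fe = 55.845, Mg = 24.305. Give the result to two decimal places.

-12.22 percentage points

Si in (Mg0.09Fe0.91)2SiO4: molar mass 198.094 g/mol; 1×28.085 = 28.085 g → 14.18 wt%.
Si in (Mg0.81Fe0.19)2Si2O6: molar mass 212.759 g/mol; 2×28.085 = 56.170 g → 26.40 wt%.
Difference = 14.18 − 26.40 = -12.22 percentage points.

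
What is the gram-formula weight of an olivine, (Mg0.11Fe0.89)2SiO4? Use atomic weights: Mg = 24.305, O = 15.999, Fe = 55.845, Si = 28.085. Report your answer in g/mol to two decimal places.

196.83 g/mol

M = 0.22×24.305 + 1.78×55.845 + 1×28.085 + 4×15.999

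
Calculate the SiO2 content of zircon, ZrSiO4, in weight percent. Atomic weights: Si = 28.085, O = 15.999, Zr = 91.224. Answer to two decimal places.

32.78 wt%

Molar mass of ZrSiO4 = 1·91.224 + 1·28.085 + 4·15.999 = 183.305 g/mol.
Each formula unit contains 1 Si, equivalent to 1/1 = 1.0000 mol SiO2.
M(SiO2) = 1×28.085 + 2×15.999 = 60.083 g/mol.
Mass of SiO2 per formula unit = 1.0000 × 60.083 = 60.083 g.
SiO2 wt% = 60.083 / 183.305 × 100 = 32.78%.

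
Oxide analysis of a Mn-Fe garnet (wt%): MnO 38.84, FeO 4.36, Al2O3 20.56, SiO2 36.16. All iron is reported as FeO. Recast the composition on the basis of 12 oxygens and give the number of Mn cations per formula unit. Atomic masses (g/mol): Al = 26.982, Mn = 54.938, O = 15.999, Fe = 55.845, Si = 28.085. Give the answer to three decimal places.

2.719 Mn apfu

MnO: 38.84/70.937 = 0.54753 mol → 0.54753 mol Mn, 0.54753 mol O.
FeO: 4.36/71.844 = 0.06069 mol → 0.06069 mol Fe, 0.06069 mol O.
Al2O3: 20.56/101.961 = 0.20165 mol → 0.40330 mol Al, 0.60495 mol O.
SiO2: 36.16/60.083 = 0.60183 mol → 0.60183 mol Si, 1.20366 mol O.
Total oxygen = 2.41683 mol. Normalization factor = 12/2.41683 = 4.96518.
Mn per 12 O = 0.54753 × 4.96518 = 2.719.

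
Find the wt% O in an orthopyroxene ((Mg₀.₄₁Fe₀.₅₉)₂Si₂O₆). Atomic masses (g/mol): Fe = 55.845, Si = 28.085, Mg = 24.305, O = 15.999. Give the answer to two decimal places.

Molar mass of (Mg₀.₄₁Fe₀.₅₉)₂Si₂O₆: 0.82*24.305 + 1.18*55.845 + 2*28.085 + 6*15.999 = 237.991 g/mol.
Mass of O per formula unit: 6 × 15.999 = 95.994 g.
Weight fraction O = 95.994 / 237.991 = 0.4034.

40.34 wt%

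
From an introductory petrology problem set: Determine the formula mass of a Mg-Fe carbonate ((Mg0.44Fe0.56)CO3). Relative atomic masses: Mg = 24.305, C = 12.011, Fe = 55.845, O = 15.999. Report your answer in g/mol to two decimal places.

101.98 g/mol

The formula mass is the sum 0.44(24.305) + 0.56(55.845) + 1(12.011) + 3(15.999).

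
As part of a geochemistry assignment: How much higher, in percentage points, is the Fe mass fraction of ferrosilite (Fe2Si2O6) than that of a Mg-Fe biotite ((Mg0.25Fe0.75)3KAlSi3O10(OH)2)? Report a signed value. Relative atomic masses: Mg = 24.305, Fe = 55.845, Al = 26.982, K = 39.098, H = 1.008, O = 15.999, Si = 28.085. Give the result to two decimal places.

16.59 percentage points

M(Fe2Si2O6) = 263.854 g/mol, so wt% Fe = 111.690/263.854 × 100 = 42.33%.
M((Mg0.25Fe0.75)3KAlSi3O10(OH)2) = 488.219 g/mol, so wt% Fe = 125.651/488.219 × 100 = 25.74%.
42.33 − 25.74 = 16.59 pp.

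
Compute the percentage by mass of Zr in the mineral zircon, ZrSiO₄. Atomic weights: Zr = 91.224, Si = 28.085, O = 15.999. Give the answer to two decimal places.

49.77 mass %

M(ZrSiO₄) = 183.305 g/mol.
Zr contributes 1 × 91.224 = 91.224 g per mole.
91.224/183.305 = 0.4977 → 49.77%.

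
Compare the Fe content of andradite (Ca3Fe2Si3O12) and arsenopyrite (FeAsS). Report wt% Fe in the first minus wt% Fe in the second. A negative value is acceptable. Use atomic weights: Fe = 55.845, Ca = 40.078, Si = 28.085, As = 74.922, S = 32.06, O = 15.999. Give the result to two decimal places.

M(Ca3Fe2Si3O12) = 508.167 g/mol, so wt% Fe = 111.690/508.167 × 100 = 21.98%.
M(FeAsS) = 162.827 g/mol, so wt% Fe = 55.845/162.827 × 100 = 34.30%.
21.98 − 34.30 = -12.32 pp.

-12.32 percentage points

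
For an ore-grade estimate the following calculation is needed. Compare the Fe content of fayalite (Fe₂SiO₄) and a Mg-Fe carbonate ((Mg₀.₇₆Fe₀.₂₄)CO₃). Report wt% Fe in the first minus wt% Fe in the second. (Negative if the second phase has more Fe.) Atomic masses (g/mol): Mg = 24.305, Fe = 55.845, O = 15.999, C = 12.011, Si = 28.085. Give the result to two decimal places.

M(Fe₂SiO₄) = 203.771 g/mol, so wt% Fe = 111.690/203.771 × 100 = 54.81%.
M((Mg₀.₇₆Fe₀.₂₄)CO₃) = 91.883 g/mol, so wt% Fe = 13.403/91.883 × 100 = 14.59%.
54.81 − 14.59 = 40.22 pp.

40.22 percentage points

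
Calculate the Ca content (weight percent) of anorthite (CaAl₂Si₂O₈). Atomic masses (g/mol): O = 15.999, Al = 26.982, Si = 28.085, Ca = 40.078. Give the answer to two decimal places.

14.41 weight percent

M(CaAl₂Si₂O₈) = 278.204 g/mol.
Ca contributes 1 × 40.078 = 40.078 g per mole.
40.078/278.204 = 0.1441 → 14.41%.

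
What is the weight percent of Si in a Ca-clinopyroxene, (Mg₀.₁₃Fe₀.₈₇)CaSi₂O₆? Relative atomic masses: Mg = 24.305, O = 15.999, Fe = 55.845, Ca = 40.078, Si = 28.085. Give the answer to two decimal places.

Formula mass = 0.13*24.305 + 0.87*55.845 + 1*40.078 + 2*28.085 + 6*15.999 = 243.987 g/mol, of which 56.170 g is Si.
So Si makes up 56.170/243.987 = 0.2302 of the mass, i.e. 23.02%.

23.02 mass %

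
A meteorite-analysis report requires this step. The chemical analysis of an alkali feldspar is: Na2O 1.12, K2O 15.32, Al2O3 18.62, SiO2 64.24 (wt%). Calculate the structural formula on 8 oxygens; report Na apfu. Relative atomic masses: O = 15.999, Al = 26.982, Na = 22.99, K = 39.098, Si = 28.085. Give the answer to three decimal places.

1.12 wt% Na2O ÷ 61.979 g/mol = 0.01807 mol, giving 0.03614 Na and 0.01807 O.
15.32 wt% K2O ÷ 94.195 g/mol = 0.16264 mol, giving 0.32528 K and 0.16264 O.
18.62 wt% Al2O3 ÷ 101.961 g/mol = 0.18262 mol, giving 0.36524 Al and 0.54786 O.
64.24 wt% SiO2 ÷ 60.083 g/mol = 1.06919 mol, giving 1.06919 Si and 2.13838 O.
Oxygen sums to 2.86695; scaling by 8/2.86695 = 2.79042 puts the formula on 8 O.
Na: 0.03614 × 2.79042 = 0.101 atoms per formula unit.

0.101 Na apfu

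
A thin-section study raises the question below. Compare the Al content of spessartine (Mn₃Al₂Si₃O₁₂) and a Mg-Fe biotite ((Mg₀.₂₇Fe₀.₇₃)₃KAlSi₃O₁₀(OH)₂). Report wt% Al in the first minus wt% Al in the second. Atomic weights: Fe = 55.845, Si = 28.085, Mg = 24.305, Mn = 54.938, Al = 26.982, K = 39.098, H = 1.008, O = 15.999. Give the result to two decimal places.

5.35 percentage points

Al in Mn₃Al₂Si₃O₁₂: molar mass 495.021 g/mol; 2×26.982 = 53.964 g → 10.90 wt%.
Al in (Mg₀.₂₇Fe₀.₇₃)₃KAlSi₃O₁₀(OH)₂: molar mass 486.327 g/mol; 1×26.982 = 26.982 g → 5.55 wt%.
Difference = 10.90 − 5.55 = 5.35 percentage points.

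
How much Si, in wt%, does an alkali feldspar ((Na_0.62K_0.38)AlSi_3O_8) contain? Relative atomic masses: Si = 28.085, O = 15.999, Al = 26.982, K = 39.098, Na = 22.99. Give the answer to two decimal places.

Formula mass = 0.62*22.99 + 0.38*39.098 + 1*26.982 + 3*28.085 + 8*15.999 = 268.340 g/mol, of which 84.255 g is Si.
So Si makes up 84.255/268.340 = 0.3140 of the mass, i.e. 31.40%.

31.40 wt%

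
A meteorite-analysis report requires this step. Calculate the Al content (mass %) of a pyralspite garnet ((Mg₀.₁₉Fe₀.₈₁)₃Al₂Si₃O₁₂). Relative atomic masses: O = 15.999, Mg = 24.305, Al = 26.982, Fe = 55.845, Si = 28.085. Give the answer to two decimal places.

Formula mass = 0.57×24.305 + 2.43×55.845 + 2×26.982 + 3×28.085 + 12×15.999 = 479.764 g/mol, of which 53.964 g is Al.
So Al makes up 53.964/479.764 = 0.1125 of the mass, i.e. 11.25%.

11.25 mass %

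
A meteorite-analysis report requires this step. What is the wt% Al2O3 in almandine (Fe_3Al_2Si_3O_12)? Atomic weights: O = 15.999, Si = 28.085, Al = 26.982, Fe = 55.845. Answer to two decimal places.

20.48 wt%

Formula mass = 497.742 g/mol.
2 Al → 1.0000 mol Al2O3 per formula unit; M(Al2O3) = 101.961, so Al2O3 mass = 101.961 g.
101.961/497.742 × 100 = 20.48 wt%.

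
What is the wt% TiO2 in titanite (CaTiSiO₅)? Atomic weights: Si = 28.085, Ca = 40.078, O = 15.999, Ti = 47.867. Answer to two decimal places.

Molar mass of CaTiSiO₅ = 1×40.078 + 1×47.867 + 1×28.085 + 5×15.999 = 196.025 g/mol.
Each formula unit contains 1 Ti, equivalent to 1/1 = 1.0000 mol TiO2.
M(TiO2) = 1×47.867 + 2×15.999 = 79.865 g/mol.
Mass of TiO2 per formula unit = 1.0000 × 79.865 = 79.865 g.
TiO2 wt% = 79.865 / 196.025 × 100 = 40.74%.

40.74 wt%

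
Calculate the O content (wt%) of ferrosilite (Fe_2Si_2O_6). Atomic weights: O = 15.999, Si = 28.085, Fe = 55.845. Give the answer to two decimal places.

Molar mass of Fe_2Si_2O_6: 2×55.845 + 2×28.085 + 6×15.999 = 263.854 g/mol.
Mass of O per formula unit: 6 × 15.999 = 95.994 g.
Weight fraction O = 95.994 / 263.854 = 0.3638.

36.38 wt%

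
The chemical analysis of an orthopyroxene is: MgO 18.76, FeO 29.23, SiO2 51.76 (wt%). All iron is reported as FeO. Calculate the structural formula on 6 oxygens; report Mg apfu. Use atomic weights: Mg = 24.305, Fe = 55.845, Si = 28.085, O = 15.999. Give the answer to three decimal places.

MgO: 18.76/40.304 = 0.46546 mol → 0.46546 mol Mg, 0.46546 mol O.
FeO: 29.23/71.844 = 0.40685 mol → 0.40685 mol Fe, 0.40685 mol O.
SiO2: 51.76/60.083 = 0.86147 mol → 0.86147 mol Si, 1.72294 mol O.
Total oxygen = 2.59525 mol. Normalization factor = 6/2.59525 = 2.31192.
Mg per 6 O = 0.46546 × 2.31192 = 1.076.

1.076 Mg apfu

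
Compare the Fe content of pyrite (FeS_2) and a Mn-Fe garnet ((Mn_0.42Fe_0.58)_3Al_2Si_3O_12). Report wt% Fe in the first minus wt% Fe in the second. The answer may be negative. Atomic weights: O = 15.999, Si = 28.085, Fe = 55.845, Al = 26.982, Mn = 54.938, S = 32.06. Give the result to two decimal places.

Fe in FeS_2: molar mass 119.965 g/mol; 1×55.845 = 55.845 g → 46.55 wt%.
Fe in (Mn_0.42Fe_0.58)_3Al_2Si_3O_12: molar mass 496.599 g/mol; 1.74×55.845 = 97.170 g → 19.57 wt%.
Difference = 46.55 − 19.57 = 26.98 percentage points.

26.98 percentage points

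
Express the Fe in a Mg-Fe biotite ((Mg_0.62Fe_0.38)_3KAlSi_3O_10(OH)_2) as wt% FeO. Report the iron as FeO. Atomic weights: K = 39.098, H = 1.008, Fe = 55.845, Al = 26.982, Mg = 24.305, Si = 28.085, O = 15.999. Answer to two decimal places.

18.07 wt%

Formula mass = 453.210 g/mol.
1.14 Fe → 1.1400 mol FeO per formula unit; M(FeO) = 71.844, so FeO mass = 81.902 g.
81.902/453.210 × 100 = 18.07 wt%.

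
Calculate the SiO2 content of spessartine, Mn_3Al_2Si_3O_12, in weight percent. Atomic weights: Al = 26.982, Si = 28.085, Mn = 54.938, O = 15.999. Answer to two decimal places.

36.41 wt%

Molar mass of Mn_3Al_2Si_3O_12 = 3×54.938 + 2×26.982 + 3×28.085 + 12×15.999 = 495.021 g/mol.
Each formula unit contains 3 Si, equivalent to 3/1 = 3.0000 mol SiO2.
M(SiO2) = 1×28.085 + 2×15.999 = 60.083 g/mol.
Mass of SiO2 per formula unit = 3.0000 × 60.083 = 180.249 g.
SiO2 wt% = 180.249 / 495.021 × 100 = 36.41%.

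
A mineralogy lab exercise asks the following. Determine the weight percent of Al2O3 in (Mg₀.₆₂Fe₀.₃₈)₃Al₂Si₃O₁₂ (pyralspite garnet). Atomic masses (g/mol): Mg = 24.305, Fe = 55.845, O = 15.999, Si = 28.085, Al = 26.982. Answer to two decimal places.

23.22 wt%

Formula mass = 439.078 g/mol.
2 Al → 1.0000 mol Al2O3 per formula unit; M(Al2O3) = 101.961, so Al2O3 mass = 101.961 g.
101.961/439.078 × 100 = 23.22 wt%.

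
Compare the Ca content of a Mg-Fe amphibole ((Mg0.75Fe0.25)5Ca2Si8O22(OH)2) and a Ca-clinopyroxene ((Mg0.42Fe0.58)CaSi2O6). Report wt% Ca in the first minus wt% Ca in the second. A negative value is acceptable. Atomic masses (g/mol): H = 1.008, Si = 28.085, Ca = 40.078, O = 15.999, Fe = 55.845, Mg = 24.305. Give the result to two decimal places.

-7.66 percentage points

Ca in (Mg0.75Fe0.25)5Ca2Si8O22(OH)2: molar mass 851.778 g/mol; 2×40.078 = 80.156 g → 9.41 wt%.
Ca in (Mg0.42Fe0.58)CaSi2O6: molar mass 234.840 g/mol; 1×40.078 = 40.078 g → 17.07 wt%.
Difference = 9.41 − 17.07 = -7.66 percentage points.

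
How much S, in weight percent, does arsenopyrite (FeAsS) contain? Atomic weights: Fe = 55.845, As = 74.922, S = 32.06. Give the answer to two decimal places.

19.69 weight percent

Formula mass = 1·55.845 + 1·74.922 + 1·32.06 = 162.827 g/mol, of which 32.060 g is S.
So S makes up 32.060/162.827 = 0.1969 of the mass, i.e. 19.69%.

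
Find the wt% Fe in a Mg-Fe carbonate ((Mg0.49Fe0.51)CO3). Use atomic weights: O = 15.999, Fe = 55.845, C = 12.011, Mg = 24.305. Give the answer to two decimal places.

Formula mass = 0.49·24.305 + 0.51·55.845 + 1·12.011 + 3·15.999 = 100.398 g/mol, of which 28.481 g is Fe.
So Fe makes up 28.481/100.398 = 0.2837 of the mass, i.e. 28.37%.

28.37 mass %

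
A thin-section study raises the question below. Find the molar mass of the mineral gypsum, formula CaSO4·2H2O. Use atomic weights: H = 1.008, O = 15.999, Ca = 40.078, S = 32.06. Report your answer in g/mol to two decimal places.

172.16 g/mol

Ca: 1 × 40.078 = 40.0780
S: 1 × 32.06 = 32.0600
O: 6 × 15.999 = 95.9940
H: 4 × 1.008 = 4.0320
Summing the contributions gives the formula mass.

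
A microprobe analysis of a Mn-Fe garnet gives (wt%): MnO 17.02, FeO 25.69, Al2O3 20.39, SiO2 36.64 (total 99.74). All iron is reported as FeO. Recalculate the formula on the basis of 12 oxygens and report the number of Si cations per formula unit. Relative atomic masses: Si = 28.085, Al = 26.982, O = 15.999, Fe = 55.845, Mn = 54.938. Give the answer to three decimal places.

3.028 Si apfu

MnO (M=70.937): mol = 0.23993; Mn = 0.23993, O = 0.23993.
FeO (M=71.844): mol = 0.35758; Fe = 0.35758, O = 0.35758.
Al2O3 (M=101.961): mol = 0.19998; Al = 0.39996, O = 0.59994.
SiO2 (M=60.083): mol = 0.60982; Si = 0.60982, O = 1.21964.
ΣO = 2.41709; factor = 12/ΣO = 4.96465.
Si apfu = 0.60982 × 4.96465 = 3.028.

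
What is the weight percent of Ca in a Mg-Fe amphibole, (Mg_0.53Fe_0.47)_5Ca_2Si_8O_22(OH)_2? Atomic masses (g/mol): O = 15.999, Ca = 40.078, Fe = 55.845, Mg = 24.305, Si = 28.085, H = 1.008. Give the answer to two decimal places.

9.04 mass %

Molar mass of (Mg_0.53Fe_0.47)_5Ca_2Si_8O_22(OH)_2: 2.65·24.305 + 2.35·55.845 + 2·40.078 + 8·28.085 + 24·15.999 + 2·1.008 = 886.472 g/mol.
Mass of Ca per formula unit: 2 × 40.078 = 80.156 g.
Weight fraction Ca = 80.156 / 886.472 = 0.0904.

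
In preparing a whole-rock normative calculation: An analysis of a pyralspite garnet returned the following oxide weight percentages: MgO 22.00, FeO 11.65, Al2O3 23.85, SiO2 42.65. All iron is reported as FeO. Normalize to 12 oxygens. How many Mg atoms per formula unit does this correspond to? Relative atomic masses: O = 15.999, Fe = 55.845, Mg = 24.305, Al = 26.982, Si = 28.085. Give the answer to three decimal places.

MgO (M=40.304): mol = 0.54585; Mg = 0.54585, O = 0.54585.
FeO (M=71.844): mol = 0.16216; Fe = 0.16216, O = 0.16216.
Al2O3 (M=101.961): mol = 0.23391; Al = 0.46782, O = 0.70173.
SiO2 (M=60.083): mol = 0.70985; Si = 0.70985, O = 1.41970.
ΣO = 2.82944; factor = 12/ΣO = 4.24112.
Mg apfu = 0.54585 × 4.24112 = 2.315.

2.315 Mg apfu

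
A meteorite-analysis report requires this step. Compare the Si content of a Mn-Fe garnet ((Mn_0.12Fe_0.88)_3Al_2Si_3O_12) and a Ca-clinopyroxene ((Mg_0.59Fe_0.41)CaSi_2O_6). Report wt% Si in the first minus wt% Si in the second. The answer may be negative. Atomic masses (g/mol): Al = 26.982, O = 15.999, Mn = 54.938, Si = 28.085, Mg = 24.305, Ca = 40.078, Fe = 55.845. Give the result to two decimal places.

Si in (Mn_0.12Fe_0.88)_3Al_2Si_3O_12: molar mass 497.415 g/mol; 3×28.085 = 84.255 g → 16.94 wt%.
Si in (Mg_0.59Fe_0.41)CaSi_2O_6: molar mass 229.478 g/mol; 2×28.085 = 56.170 g → 24.48 wt%.
Difference = 16.94 − 24.48 = -7.54 percentage points.

-7.54 percentage points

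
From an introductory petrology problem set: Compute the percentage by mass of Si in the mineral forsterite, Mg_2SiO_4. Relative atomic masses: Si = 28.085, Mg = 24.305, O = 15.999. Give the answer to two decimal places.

M(Mg_2SiO_4) = 140.691 g/mol.
Si contributes 1 × 28.085 = 28.085 g per mole.
28.085/140.691 = 0.1996 → 19.96%.

19.96 mass %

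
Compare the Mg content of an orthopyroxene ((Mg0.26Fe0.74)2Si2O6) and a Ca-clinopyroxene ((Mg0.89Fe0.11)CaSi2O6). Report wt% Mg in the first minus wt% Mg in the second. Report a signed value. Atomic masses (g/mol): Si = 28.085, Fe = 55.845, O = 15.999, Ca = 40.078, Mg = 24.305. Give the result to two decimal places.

Mg in (Mg0.26Fe0.74)2Si2O6: molar mass 247.453 g/mol; 0.52×24.305 = 12.639 g → 5.11 wt%.
Mg in (Mg0.89Fe0.11)CaSi2O6: molar mass 220.016 g/mol; 0.89×24.305 = 21.631 g → 9.83 wt%.
Difference = 5.11 − 9.83 = -4.72 percentage points.

-4.72 percentage points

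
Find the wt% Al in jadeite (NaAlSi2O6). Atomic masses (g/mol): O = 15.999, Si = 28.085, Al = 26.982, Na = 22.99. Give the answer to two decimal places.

13.35 wt%

Formula mass = 1*22.99 + 1*26.982 + 2*28.085 + 6*15.999 = 202.136 g/mol, of which 26.982 g is Al.
So Al makes up 26.982/202.136 = 0.1335 of the mass, i.e. 13.35%.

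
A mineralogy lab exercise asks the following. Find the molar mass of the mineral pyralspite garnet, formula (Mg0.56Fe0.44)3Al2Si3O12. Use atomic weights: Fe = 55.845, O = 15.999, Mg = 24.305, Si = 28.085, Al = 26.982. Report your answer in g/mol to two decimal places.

444.75 g/mol

M = 1.68(24.305) + 1.32(55.845) + 2(26.982) + 3(28.085) + 12(15.999)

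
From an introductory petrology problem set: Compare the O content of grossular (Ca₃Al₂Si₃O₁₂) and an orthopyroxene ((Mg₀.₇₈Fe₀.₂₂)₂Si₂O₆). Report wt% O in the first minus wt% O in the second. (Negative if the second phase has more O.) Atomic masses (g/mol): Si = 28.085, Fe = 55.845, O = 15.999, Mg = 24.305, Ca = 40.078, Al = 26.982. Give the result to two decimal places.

-2.10 percentage points

First mineral: 191.988 g O in 450.441 g formula = 42.62 wt% O.
Second mineral: 95.994 g O in 214.652 g formula = 44.72 wt% O.
42.62% − 44.72% gives a difference of -2.10 percentage points.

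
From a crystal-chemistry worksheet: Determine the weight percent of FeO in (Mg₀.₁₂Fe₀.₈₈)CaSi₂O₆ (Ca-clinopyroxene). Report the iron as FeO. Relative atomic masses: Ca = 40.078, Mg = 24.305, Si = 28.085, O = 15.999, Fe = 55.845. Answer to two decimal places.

M((Mg₀.₁₂Fe₀.₈₈)CaSi₂O₆) = 244.302 g/mol; M(FeO) = 71.844 g/mol.
Moles FeO per formula unit = 0.88 Fe ÷ 1 = 0.8800.
FeO fraction = (0.8800 × 71.844) / 244.302 = 63.223/244.302 = 0.2588.

25.88 wt%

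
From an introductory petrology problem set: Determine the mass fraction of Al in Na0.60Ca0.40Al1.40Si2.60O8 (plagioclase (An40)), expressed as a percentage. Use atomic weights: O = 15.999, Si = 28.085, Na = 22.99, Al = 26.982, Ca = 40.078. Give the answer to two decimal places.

14.06 wt%

M(Na0.60Ca0.40Al1.40Si2.60O8) = 268.613 g/mol.
Al contributes 1.40 × 26.982 = 37.775 g per mole.
37.775/268.613 = 0.1406 → 14.06%.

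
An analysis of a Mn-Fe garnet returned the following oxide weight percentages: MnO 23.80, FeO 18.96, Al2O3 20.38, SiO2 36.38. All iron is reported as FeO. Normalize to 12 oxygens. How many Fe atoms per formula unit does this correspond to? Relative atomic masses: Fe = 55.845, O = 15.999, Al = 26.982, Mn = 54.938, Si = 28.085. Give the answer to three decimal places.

MnO: 23.80/70.937 = 0.33551 mol → 0.33551 mol Mn, 0.33551 mol O.
FeO: 18.96/71.844 = 0.26391 mol → 0.26391 mol Fe, 0.26391 mol O.
Al2O3: 20.38/101.961 = 0.19988 mol → 0.39976 mol Al, 0.59964 mol O.
SiO2: 36.38/60.083 = 0.60550 mol → 0.60550 mol Si, 1.21100 mol O.
Total oxygen = 2.41006 mol. Normalization factor = 12/2.41006 = 4.97913.
Fe per 12 O = 0.26391 × 4.97913 = 1.314.

1.314 Fe apfu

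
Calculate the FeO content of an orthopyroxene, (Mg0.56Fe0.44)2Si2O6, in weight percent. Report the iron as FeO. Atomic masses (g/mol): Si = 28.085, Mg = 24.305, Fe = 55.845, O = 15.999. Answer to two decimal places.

Formula mass = 228.529 g/mol.
0.88 Fe → 0.8800 mol FeO per formula unit; M(FeO) = 71.844, so FeO mass = 63.223 g.
63.223/228.529 × 100 = 27.67 wt%.

27.67 wt%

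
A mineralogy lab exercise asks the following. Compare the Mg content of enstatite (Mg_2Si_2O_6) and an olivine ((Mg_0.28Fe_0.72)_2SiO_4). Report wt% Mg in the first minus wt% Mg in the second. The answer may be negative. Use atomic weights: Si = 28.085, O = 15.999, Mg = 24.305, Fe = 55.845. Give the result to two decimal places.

M(Mg_2Si_2O_6) = 200.774 g/mol, so wt% Mg = 48.610/200.774 × 100 = 24.21%.
M((Mg_0.28Fe_0.72)_2SiO_4) = 186.109 g/mol, so wt% Mg = 13.611/186.109 × 100 = 7.31%.
24.21 − 7.31 = 16.90 pp.

16.90 percentage points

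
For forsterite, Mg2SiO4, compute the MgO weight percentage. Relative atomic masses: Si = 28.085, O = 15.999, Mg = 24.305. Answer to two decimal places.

57.29 wt%

M(Mg2SiO4) = 140.691 g/mol; M(MgO) = 40.304 g/mol.
Moles MgO per formula unit = 2 Mg ÷ 1 = 2.0000.
MgO fraction = (2.0000 × 40.304) / 140.691 = 80.608/140.691 = 0.5729.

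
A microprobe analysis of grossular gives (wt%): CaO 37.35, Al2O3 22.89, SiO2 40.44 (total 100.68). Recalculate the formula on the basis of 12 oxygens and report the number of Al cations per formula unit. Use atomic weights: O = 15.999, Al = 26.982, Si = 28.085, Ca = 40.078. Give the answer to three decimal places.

2.006 Al apfu

CaO (M=56.077): mol = 0.66605; Ca = 0.66605, O = 0.66605.
Al2O3 (M=101.961): mol = 0.22450; Al = 0.44900, O = 0.67350.
SiO2 (M=60.083): mol = 0.67307; Si = 0.67307, O = 1.34614.
ΣO = 2.68569; factor = 12/ΣO = 4.46813.
Al apfu = 0.44900 × 4.46813 = 2.006.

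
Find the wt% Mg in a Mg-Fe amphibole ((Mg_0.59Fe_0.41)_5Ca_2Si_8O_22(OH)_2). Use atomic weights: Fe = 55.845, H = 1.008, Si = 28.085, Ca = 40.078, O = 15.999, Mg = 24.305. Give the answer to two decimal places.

8.18 mass %

Formula mass = 2.95·24.305 + 2.05·55.845 + 2·40.078 + 8·28.085 + 24·15.999 + 2·1.008 = 877.010 g/mol, of which 71.700 g is Mg.
So Mg makes up 71.700/877.010 = 0.0818 of the mass, i.e. 8.18%.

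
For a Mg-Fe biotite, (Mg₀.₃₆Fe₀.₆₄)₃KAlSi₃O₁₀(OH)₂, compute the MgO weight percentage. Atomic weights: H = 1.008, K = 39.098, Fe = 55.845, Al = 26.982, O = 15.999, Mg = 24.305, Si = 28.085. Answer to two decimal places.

M((Mg₀.₃₆Fe₀.₆₄)₃KAlSi₃O₁₀(OH)₂) = 477.811 g/mol; M(MgO) = 40.304 g/mol.
Moles MgO per formula unit = 1.08 Mg ÷ 1 = 1.0800.
MgO fraction = (1.0800 × 40.304) / 477.811 = 43.528/477.811 = 0.0911.

9.11 wt%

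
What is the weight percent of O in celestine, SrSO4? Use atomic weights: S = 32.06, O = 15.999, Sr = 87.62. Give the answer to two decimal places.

34.84 wt%

Molar mass of SrSO4: 1·87.62 + 1·32.06 + 4·15.999 = 183.676 g/mol.
Mass of O per formula unit: 4 × 15.999 = 63.996 g.
Weight fraction O = 63.996 / 183.676 = 0.3484.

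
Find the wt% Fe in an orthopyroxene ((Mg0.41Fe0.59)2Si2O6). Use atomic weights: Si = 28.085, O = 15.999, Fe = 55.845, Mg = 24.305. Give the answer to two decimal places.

M((Mg0.41Fe0.59)2Si2O6) = 237.991 g/mol.
Fe contributes 1.18 × 55.845 = 65.897 g per mole.
65.897/237.991 = 0.2769 → 27.69%.

27.69 weight percent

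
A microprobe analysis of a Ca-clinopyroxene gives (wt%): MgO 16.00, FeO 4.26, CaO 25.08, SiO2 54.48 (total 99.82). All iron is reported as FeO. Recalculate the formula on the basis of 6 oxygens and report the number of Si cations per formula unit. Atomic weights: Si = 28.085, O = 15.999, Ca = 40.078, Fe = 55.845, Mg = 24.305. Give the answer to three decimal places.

MgO (M=40.304): mol = 0.39698; Mg = 0.39698, O = 0.39698.
FeO (M=71.844): mol = 0.05930; Fe = 0.05930, O = 0.05930.
CaO (M=56.077): mol = 0.44724; Ca = 0.44724, O = 0.44724.
SiO2 (M=60.083): mol = 0.90675; Si = 0.90675, O = 1.81350.
ΣO = 2.71702; factor = 6/ΣO = 2.20830.
Si apfu = 0.90675 × 2.20830 = 2.002.

2.002 Si apfu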